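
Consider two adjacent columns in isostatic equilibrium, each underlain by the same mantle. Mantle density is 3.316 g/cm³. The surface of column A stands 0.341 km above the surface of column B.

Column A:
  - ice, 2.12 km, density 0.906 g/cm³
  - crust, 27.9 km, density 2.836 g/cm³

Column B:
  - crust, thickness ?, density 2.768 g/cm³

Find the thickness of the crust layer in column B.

Take the compensation level at the base of the deeper column (depth z_c below the surface of column A) and equate Σ ρ_i t_i down to z_c; mantle fills any gap and the z_c terms cancel.
Column A: 2.12×0.906 + 27.9×2.836 + (z_c − 30.02)×3.316
Column B: 0.341×0 + x×2.768 + (z_c − 0.341 − 0 − x)×3.316
The z_c×3.316 term appears on both sides and cancels. Collect the known terms of each column as K = Σ(ρt)_known − 3.316 × (depth of known layers): K_A = 81.04512 − 3.316×30.02 = −18.5012; K_B = 0 − 3.316×(0.341 + 0) = −1.130756.
Balance: K_A = K_B − x×(3.316 − 2.768), so x = (K_B − K_A)/(3.316 − 2.768) = 17.3704/0.548 = 31.7 km.

31.7 km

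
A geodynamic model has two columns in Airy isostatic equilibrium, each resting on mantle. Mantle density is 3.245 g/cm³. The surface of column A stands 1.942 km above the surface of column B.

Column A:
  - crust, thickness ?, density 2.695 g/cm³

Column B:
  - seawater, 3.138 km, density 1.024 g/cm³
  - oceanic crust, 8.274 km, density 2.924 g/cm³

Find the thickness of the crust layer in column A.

Take the compensation level at the base of the deeper column (depth z_c below the surface of column A) and equate Σ ρ_i t_i down to z_c; mantle fills any gap and the z_c terms cancel.
Column A: x×2.695 + (z_c − 0 − x)×3.245
Column B: 1.942×0 + 3.138×1.024 + 8.274×2.924 + (z_c − 1.942 − 11.412)×3.245
The z_c×3.245 term appears on both sides and cancels. Collect the known terms of each column as K = Σ(ρt)_known − 3.245 × (depth of known layers): K_A = 0 − 3.245×0 = 0; K_B = 27.406488 − 3.245×(1.942 + 11.412) = −15.927242.
Balance: K_A − x×(3.245 − 2.695) = K_B, so x = (K_A − K_B)/(3.245 − 2.695) = 15.9272/0.55 = 29 km.

29 km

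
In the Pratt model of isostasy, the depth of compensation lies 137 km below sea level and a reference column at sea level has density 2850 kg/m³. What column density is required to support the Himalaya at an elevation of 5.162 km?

2750 kg/m³

Pratt balance: ρ_ref D = ρ (D + h).
ρ = ρ_ref D/(D + h) = 2850 × 137 km/(137 km + 5.162 km) = 2750 kg/m³.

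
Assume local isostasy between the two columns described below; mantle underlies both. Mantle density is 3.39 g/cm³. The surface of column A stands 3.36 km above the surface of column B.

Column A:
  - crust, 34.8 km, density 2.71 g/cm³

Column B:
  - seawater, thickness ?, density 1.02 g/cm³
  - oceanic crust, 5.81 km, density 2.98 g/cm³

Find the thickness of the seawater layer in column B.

Take the compensation level at the base of the deeper column (depth z_c below the surface of column A) and equate Σ ρ_i t_i down to z_c; mantle fills any gap and the z_c terms cancel.
Column A: 34.8×2.71 + (z_c − 34.8)×3.39
Column B: 3.36×0 + x×1.02 + 5.81×2.98 + (z_c − 3.36 − 5.81 − x)×3.39
The z_c×3.39 term appears on both sides and cancels. Collect the known terms of each column as K = Σ(ρt)_known − 3.39 × (depth of known layers): K_A = 94.308 − 3.39×34.8 = −23.664; K_B = 17.3138 − 3.39×(3.36 + 5.81) = −13.7725.
Balance: K_A = K_B − x×(3.39 − 1.02), so x = (K_B − K_A)/(3.39 − 1.02) = 9.8915/2.37 = 4.17 km.

4.17 km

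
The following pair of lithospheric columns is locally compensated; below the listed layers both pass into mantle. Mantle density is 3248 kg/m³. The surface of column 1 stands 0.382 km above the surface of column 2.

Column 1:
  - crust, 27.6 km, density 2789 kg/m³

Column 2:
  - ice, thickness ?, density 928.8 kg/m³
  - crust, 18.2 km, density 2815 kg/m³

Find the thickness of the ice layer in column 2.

1.53 km

Take the compensation level at the base of the deeper column (depth z_c below the surface of column 1) and equate Σ ρ_i t_i down to z_c; mantle fills any gap and the z_c terms cancel.
Column 1: 27.6×2789 + (z_c − 27.6)×3248
Column 2: 0.382×0 + x×928.8 + 18.2×2815 + (z_c − 0.382 − 18.2 − x)×3248
The z_c×3248 term appears on both sides and cancels. Collect the known terms of each column as K = Σ(ρt)_known − 3248 × (depth of known layers): K_1 = 76976.4 − 3248×27.6 = −12668.4; K_2 = 51233 − 3248×(0.382 + 18.2) = −9121.336.
Balance: K_1 = K_2 − x×(3248 − 928.8), so x = (K_2 − K_1)/(3248 − 928.8) = 3547.06/2319.2 = 1.53 km.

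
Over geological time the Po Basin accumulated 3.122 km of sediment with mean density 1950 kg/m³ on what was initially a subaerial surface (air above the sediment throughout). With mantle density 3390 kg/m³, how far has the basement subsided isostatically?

Subaerial load: s = t ρ_sed / ρ_m = 3.122 km × 1950/3390 = 1.8 km.

1.8 km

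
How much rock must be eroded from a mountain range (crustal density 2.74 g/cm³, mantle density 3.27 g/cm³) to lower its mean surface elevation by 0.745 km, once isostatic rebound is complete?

Net drop Δ = e − u = e − e ρ_c/ρ_m = e (ρ_m − ρ_c)/ρ_m.
e = Δ ρ_m/(ρ_m − ρ_c) = 0.745 km × 3.27/0.53 = 4.6 km.

4.6 km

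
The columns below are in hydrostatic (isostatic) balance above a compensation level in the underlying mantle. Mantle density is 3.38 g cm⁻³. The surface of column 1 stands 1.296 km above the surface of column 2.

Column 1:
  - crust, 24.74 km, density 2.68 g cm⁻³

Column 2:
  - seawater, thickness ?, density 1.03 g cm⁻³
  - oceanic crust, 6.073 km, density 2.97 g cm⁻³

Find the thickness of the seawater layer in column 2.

4.45 km

Take the compensation level at the base of the deeper column (depth z_c below the surface of column 1) and equate Σ ρ_i t_i down to z_c; mantle fills any gap and the z_c terms cancel.
Column 1: 24.74×2.68 + (z_c − 24.74)×3.38
Column 2: 1.296×0 + x×1.03 + 6.073×2.97 + (z_c − 1.296 − 6.073 − x)×3.38
The z_c×3.38 term appears on both sides and cancels. Collect the known terms of each column as K = Σ(ρt)_known − 3.38 × (depth of known layers): K_1 = 66.3032 − 3.38×24.74 = −17.318; K_2 = 18.03681 − 3.38×(1.296 + 6.073) = −6.87041.
Balance: K_1 = K_2 − x×(3.38 − 1.03), so x = (K_2 − K_1)/(3.38 − 1.03) = 10.4476/2.35 = 4.45 km.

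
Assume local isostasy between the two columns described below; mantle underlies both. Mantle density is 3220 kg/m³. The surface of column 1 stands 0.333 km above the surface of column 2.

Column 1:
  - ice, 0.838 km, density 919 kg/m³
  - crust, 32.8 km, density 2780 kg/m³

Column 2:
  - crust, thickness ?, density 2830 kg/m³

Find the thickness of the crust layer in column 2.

Take the compensation level at the base of the deeper column (depth z_c below the surface of column 1) and equate Σ ρ_i t_i down to z_c; mantle fills any gap and the z_c terms cancel.
Column 1: 0.838×919 + 32.8×2780 + (z_c − 33.638)×3220
Column 2: 0.333×0 + x×2830 + (z_c − 0.333 − 0 − x)×3220
The z_c×3220 term appears on both sides and cancels. Collect the known terms of each column as K = Σ(ρt)_known − 3220 × (depth of known layers): K_1 = 91954.122 − 3220×33.638 = −16360.238; K_2 = 0 − 3220×(0.333 + 0) = −1072.26.
Balance: K_1 = K_2 − x×(3220 − 2830), so x = (K_2 − K_1)/(3220 − 2830) = 15288/390 = 39.2 km.

39.2 km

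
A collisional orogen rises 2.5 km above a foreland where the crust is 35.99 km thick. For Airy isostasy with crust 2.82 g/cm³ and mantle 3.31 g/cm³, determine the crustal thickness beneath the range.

Root depth r = h ρ_c / (ρ_m − ρ_c) = 2.5 km × 2.82 / 0.49 = 14.39 km.
Total thickness = T + h + r = 35.99 km + 2.5 km + 14.39 km = 52.9 km.

52.9 km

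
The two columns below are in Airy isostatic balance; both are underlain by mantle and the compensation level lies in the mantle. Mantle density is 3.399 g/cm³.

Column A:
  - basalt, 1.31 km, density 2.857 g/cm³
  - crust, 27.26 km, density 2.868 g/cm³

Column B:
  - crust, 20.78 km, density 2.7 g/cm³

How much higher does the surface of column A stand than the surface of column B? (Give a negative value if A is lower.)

0.194 km

For any compensation level in the mantle, the mantle terms cancel and isostasy reduces to e = (Σt_A − Σt_B) − (Σ(ρt)_A − Σ(ρt)_B) / ρ_m.
Σt_A = 28.57 km; Σt_B = 20.78 km; Σ(ρt)_A = 81.92435; Σ(ρt)_B = 56.106 (in km·g/cm³).
e = (28.57 − 20.78) − (81.92435 − 56.106) / 3.399 = 0.194 km.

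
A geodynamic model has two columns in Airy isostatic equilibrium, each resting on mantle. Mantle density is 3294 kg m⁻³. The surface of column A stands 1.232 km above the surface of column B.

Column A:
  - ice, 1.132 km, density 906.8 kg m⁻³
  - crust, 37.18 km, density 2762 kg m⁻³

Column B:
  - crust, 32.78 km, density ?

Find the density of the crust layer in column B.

Take the compensation level at the base of the deeper column (depth z_c below the surface of column A) and equate Σ ρ_i t_i down to z_c; mantle fills any gap and the z_c terms cancel.
Column A: 1.132×906.8 + 37.18×2762 + (z_c − 38.312)×3294
Column B: 1.232×0 + 32.78×ρ + (z_c − 1.232 − 32.78)×3294
The z_c×3294 term appears on both sides and cancels. Collect the known terms of each column as K = Σ(ρt)_known − 3294 × (depth of known layers): K_A = 103717.658 − 3294×38.312 = −22482.0704; K_B = 0 − 3294×(1.232 + 32.78) = −112035.528.
Balance: K_A = K_B + 32.78×ρ, so ρ = (K_A − K_B)/32.78 = 89553.5/32.78 = 2730 kg m⁻³.

2730 kg m⁻³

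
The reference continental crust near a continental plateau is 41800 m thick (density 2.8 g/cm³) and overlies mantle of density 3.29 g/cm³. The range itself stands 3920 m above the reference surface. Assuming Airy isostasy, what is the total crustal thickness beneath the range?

Root depth r = h ρ_c / (ρ_m − ρ_c) = 3920 m × 2.8 / 0.49 = 22400 m.
Total thickness = T + h + r = 41800 m + 3920 m + 22400 m = 68100 m.

68100 m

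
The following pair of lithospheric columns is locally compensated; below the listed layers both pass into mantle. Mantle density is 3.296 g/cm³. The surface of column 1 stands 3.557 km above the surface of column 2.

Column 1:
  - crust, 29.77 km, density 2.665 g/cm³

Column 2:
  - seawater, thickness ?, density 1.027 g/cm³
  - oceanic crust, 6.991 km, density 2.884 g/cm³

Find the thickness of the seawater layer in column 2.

1.84 km

Take the compensation level at the base of the deeper column (depth z_c below the surface of column 1) and equate Σ ρ_i t_i down to z_c; mantle fills any gap and the z_c terms cancel.
Column 1: 29.77×2.665 + (z_c − 29.77)×3.296
Column 2: 3.557×0 + x×1.027 + 6.991×2.884 + (z_c − 3.557 − 6.991 − x)×3.296
The z_c×3.296 term appears on both sides and cancels. Collect the known terms of each column as K = Σ(ρt)_known − 3.296 × (depth of known layers): K_1 = 79.33705 − 3.296×29.77 = −18.78487; K_2 = 20.162044 − 3.296×(3.557 + 6.991) = −14.604164.
Balance: K_1 = K_2 − x×(3.296 − 1.027), so x = (K_2 − K_1)/(3.296 − 1.027) = 4.18071/2.269 = 1.84 km.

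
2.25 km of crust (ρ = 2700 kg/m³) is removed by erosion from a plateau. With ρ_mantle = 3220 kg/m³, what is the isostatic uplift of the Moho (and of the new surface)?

1.89 km

Unloading: uplift u = e ρ_c/ρ_m = 2.25 km × 2700/3220 = 1.89 km.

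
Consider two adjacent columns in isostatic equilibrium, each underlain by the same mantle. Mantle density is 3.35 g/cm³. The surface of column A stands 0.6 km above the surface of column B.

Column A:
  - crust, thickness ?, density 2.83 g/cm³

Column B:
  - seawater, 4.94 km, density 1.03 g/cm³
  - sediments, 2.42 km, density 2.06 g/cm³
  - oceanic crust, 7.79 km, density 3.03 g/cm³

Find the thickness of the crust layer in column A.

36.7 km

Take the compensation level at the base of the deeper column (depth z_c below the surface of column A) and equate Σ ρ_i t_i down to z_c; mantle fills any gap and the z_c terms cancel.
Column A: x×2.83 + (z_c − 0 − x)×3.35
Column B: 0.6×0 + 4.94×1.03 + 2.42×2.06 + 7.79×3.03 + (z_c − 0.6 − 15.15)×3.35
The z_c×3.35 term appears on both sides and cancels. Collect the known terms of each column as K = Σ(ρt)_known − 3.35 × (depth of known layers): K_A = 0 − 3.35×0 = 0; K_B = 33.6771 − 3.35×(0.6 + 15.15) = −19.0854.
Balance: K_A − x×(3.35 − 2.83) = K_B, so x = (K_A − K_B)/(3.35 − 2.83) = 19.0854/0.52 = 36.7 km.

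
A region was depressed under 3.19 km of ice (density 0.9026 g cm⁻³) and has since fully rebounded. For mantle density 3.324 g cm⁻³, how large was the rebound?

0.866 km

Removing the load lets mantle flow back in; uplift u satisfies ρ_ice t = ρ_m u.
u = t ρ_ice/ρ_m = 3.19 km × 0.9026/3.324 = 0.866 km.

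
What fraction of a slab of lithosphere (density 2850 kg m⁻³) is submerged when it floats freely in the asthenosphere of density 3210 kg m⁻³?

Submerged fraction = ρ_obj/ρ_fluid = 2850/3210 = 0.888.

0.888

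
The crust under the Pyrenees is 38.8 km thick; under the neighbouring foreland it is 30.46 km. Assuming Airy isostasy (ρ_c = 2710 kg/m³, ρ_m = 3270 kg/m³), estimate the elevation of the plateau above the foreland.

1.43 km

Excess crust Δ = 38.8 km − 30.46 km = 8.34 km, split between elevation h and root r with h + r = Δ.
Airy balance ρ_c h = (ρ_m − ρ_c) r gives r = h ρ_c/(ρ_m − ρ_c), so h (1 + ρ_c/(ρ_m − ρ_c)) = Δ, i.e. h = Δ (ρ_m − ρ_c)/ρ_m.
h = 8.34 km × 560/3270 = 1.43 km.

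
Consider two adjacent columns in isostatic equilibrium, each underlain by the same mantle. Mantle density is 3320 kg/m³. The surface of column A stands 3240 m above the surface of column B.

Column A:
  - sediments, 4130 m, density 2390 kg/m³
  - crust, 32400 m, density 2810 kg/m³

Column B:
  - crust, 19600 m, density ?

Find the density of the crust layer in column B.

Take the compensation level at the base of the deeper column (depth z_c below the surface of column A) and equate Σ ρ_i t_i down to z_c; mantle fills any gap and the z_c terms cancel.
Column A: 4130×2390 + 32400×2810 + (z_c − 36530)×3320
Column B: 3240×0 + 19600×ρ + (z_c − 3240 − 19600)×3320
The z_c×3320 term appears on both sides and cancels. Collect the known terms of each column as K = Σ(ρt)_known − 3320 × (depth of known layers): K_A = 100914700 − 3320×36530 = −20364900; K_B = 0 − 3320×(3240 + 19600) = −75828800.
Balance: K_A = K_B + 19600×ρ, so ρ = (K_A − K_B)/19600 = 55463900/19600 = 2830 kg/m³.

2830 kg/m³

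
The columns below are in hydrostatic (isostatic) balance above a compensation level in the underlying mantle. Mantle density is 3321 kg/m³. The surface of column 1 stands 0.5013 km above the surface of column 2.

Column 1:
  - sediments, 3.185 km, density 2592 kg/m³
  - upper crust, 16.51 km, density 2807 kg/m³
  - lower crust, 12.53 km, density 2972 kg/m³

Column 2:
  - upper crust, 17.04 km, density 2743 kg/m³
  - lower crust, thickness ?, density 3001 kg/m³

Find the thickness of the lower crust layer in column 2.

Take the compensation level at the base of the deeper column (depth z_c below the surface of column 1) and equate Σ ρ_i t_i down to z_c; mantle fills any gap and the z_c terms cancel.
Column 1: 3.185×2592 + 16.51×2807 + 12.53×2972 + (z_c − 32.225)×3321
Column 2: 0.5013×0 + 17.04×2743 + x×3001 + (z_c − 0.5013 − 17.04 − x)×3321
The z_c×3321 term appears on both sides and cancels. Collect the known terms of each column as K = Σ(ρt)_known − 3321 × (depth of known layers): K_1 = 91838.25 − 3321×32.225 = −15180.975; K_2 = 46740.72 − 3321×(0.5013 + 17.04) = −11513.9373.
Balance: K_1 = K_2 − x×(3321 − 3001), so x = (K_2 − K_1)/(3321 − 3001) = 3667.04/320 = 11.5 km.

11.5 km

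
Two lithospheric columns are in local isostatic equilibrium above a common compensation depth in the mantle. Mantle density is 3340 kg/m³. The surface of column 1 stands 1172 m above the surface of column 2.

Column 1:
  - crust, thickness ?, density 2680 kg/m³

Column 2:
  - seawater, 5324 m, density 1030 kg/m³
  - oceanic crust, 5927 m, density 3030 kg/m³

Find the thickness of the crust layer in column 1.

27300 m

Take the compensation level at the base of the deeper column (depth z_c below the surface of column 1) and equate Σ ρ_i t_i down to z_c; mantle fills any gap and the z_c terms cancel.
Column 1: x×2680 + (z_c − 0 − x)×3340
Column 2: 1172×0 + 5324×1030 + 5927×3030 + (z_c − 1172 − 11251)×3340
The z_c×3340 term appears on both sides and cancels. Collect the known terms of each column as K = Σ(ρt)_known − 3340 × (depth of known layers): K_1 = 0 − 3340×0 = 0; K_2 = 23442530 − 3340×(1172 + 11251) = −18050290.
Balance: K_1 − x×(3340 − 2680) = K_2, so x = (K_1 − K_2)/(3340 − 2680) = 18050300/660 = 27300 m.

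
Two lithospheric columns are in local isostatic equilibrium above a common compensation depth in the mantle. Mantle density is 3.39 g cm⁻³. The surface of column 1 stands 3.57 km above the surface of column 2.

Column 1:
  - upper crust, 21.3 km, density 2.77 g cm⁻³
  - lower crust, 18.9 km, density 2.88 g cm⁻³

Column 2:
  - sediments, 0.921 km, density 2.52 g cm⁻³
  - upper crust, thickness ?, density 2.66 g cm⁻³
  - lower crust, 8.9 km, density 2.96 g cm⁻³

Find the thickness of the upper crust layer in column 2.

Take the compensation level at the base of the deeper column (depth z_c below the surface of column 1) and equate Σ ρ_i t_i down to z_c; mantle fills any gap and the z_c terms cancel.
Column 1: 21.3×2.77 + 18.9×2.88 + (z_c − 40.2)×3.39
Column 2: 3.57×0 + 0.921×2.52 + x×2.66 + 8.9×2.96 + (z_c − 3.57 − 9.821 − x)×3.39
The z_c×3.39 term appears on both sides and cancels. Collect the known terms of each column as K = Σ(ρt)_known − 3.39 × (depth of known layers): K_1 = 113.433 − 3.39×40.2 = −22.845; K_2 = 28.66492 − 3.39×(3.57 + 9.821) = −16.73057.
Balance: K_1 = K_2 − x×(3.39 − 2.66), so x = (K_2 − K_1)/(3.39 − 2.66) = 6.11443/0.73 = 8.38 km.

8.38 km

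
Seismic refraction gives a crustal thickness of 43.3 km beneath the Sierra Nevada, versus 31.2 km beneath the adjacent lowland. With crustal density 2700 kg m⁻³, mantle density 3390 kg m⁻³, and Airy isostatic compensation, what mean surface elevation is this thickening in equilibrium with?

2.46 km

Excess crust Δ = 43.3 km − 31.2 km = 12.1 km, split between elevation h and root r with h + r = Δ.
Airy balance ρ_c h = (ρ_m − ρ_c) r gives r = h ρ_c/(ρ_m − ρ_c), so h (1 + ρ_c/(ρ_m − ρ_c)) = Δ, i.e. h = Δ (ρ_m − ρ_c)/ρ_m.
h = 12.1 km × 690/3390 = 2.46 km.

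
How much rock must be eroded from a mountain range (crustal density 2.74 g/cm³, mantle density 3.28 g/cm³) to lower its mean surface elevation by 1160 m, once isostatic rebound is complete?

7050 m

Net drop Δ = e − u = e − e ρ_c/ρ_m = e (ρ_m − ρ_c)/ρ_m.
e = Δ ρ_m/(ρ_m − ρ_c) = 1160 m × 3.28/0.54 = 7050 m.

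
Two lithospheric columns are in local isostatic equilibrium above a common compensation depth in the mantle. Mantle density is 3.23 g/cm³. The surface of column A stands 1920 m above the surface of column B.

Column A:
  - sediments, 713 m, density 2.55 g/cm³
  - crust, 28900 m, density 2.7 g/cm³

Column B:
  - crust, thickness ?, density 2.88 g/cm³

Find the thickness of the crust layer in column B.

Take the compensation level at the base of the deeper column (depth z_c below the surface of column A) and equate Σ ρ_i t_i down to z_c; mantle fills any gap and the z_c terms cancel.
Column A: 713×2.55 + 28900×2.7 + (z_c − 29613)×3.23
Column B: 1920×0 + x×2.88 + (z_c − 1920 − 0 − x)×3.23
The z_c×3.23 term appears on both sides and cancels. Collect the known terms of each column as K = Σ(ρt)_known − 3.23 × (depth of known layers): K_A = 79848.15 − 3.23×29613 = −15801.84; K_B = 0 − 3.23×(1920 + 0) = −6201.6.
Balance: K_A = K_B − x×(3.23 − 2.88), so x = (K_B − K_A)/(3.23 − 2.88) = 9600.24/0.35 = 27400 m.

27400 m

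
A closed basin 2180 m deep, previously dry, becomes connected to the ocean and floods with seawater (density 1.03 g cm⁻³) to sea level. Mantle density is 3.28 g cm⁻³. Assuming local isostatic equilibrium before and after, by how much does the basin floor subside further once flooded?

After flooding the water column is d + s deep. Its weight must equal the weight of mantle displaced by the extra subsidence s: (d + s) ρ_w = s ρ_m.
s = d ρ_w / (ρ_m − ρ_w) = 2180 m × 1.03/(3.28 − 1.03) = 998 m.

998 m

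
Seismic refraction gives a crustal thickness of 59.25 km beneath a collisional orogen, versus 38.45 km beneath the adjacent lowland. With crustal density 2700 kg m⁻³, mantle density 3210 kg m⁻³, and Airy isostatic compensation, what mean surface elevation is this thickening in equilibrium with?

Excess crust Δ = 59.25 km − 38.45 km = 20.8 km, split between elevation h and root r with h + r = Δ.
Airy balance ρ_c h = (ρ_m − ρ_c) r gives r = h ρ_c/(ρ_m − ρ_c), so h (1 + ρ_c/(ρ_m − ρ_c)) = Δ, i.e. h = Δ (ρ_m − ρ_c)/ρ_m.
h = 20.8 km × 510/3210 = 3.3 km.

3.3 km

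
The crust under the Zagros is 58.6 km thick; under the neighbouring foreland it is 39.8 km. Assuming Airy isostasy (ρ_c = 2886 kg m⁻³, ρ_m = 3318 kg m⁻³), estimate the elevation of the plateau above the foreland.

Excess crust Δ = 58.6 km − 39.8 km = 18.8 km, split between elevation h and root r with h + r = Δ.
Airy balance ρ_c h = (ρ_m − ρ_c) r gives r = h ρ_c/(ρ_m − ρ_c), so h (1 + ρ_c/(ρ_m − ρ_c)) = Δ, i.e. h = Δ (ρ_m − ρ_c)/ρ_m.
h = 18.8 km × 432/3318 = 2.45 km.

2.45 km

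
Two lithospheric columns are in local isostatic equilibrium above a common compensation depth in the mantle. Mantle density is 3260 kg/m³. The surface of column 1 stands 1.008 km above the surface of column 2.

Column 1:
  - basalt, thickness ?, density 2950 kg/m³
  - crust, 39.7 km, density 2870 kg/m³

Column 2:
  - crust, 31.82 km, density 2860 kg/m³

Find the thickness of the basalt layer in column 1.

1.71 km

Take the compensation level at the base of the deeper column (depth z_c below the surface of column 1) and equate Σ ρ_i t_i down to z_c; mantle fills any gap and the z_c terms cancel.
Column 1: x×2950 + 39.7×2870 + (z_c − 39.7 − x)×3260
Column 2: 1.008×0 + 31.82×2860 + (z_c − 1.008 − 31.82)×3260
The z_c×3260 term appears on both sides and cancels. Collect the known terms of each column as K = Σ(ρt)_known − 3260 × (depth of known layers): K_1 = 113939 − 3260×39.7 = −15483; K_2 = 91005.2 − 3260×(1.008 + 31.82) = −16014.08.
Balance: K_1 − x×(3260 − 2950) = K_2, so x = (K_1 − K_2)/(3260 − 2950) = 531.08/310 = 1.71 km.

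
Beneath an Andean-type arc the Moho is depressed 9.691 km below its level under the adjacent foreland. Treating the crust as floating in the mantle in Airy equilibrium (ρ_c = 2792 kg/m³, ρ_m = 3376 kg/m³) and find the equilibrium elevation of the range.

In Airy isostatic equilibrium: ρ_c h = (ρ_m − ρ_c) r.
h = r (ρ_m − ρ_c) / ρ_c = 9.691 km × (3376 − 2792) / 2792 = 2.03 km.

2.03 km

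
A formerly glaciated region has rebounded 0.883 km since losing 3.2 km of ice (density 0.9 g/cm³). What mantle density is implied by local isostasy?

3.26 g/cm³

ρ_m = ρ_ice t / u = 0.9 × 3.2 km/0.883 km = 3.26 g/cm³.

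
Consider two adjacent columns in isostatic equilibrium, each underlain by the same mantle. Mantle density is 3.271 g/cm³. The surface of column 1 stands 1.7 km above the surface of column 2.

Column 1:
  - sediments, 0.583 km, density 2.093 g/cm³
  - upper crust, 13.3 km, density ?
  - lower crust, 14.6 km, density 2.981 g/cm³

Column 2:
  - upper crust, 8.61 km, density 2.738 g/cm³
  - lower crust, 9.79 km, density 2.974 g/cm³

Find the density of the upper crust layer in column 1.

2.66 g/cm³

Take the compensation level at the base of the deeper column (depth z_c below the surface of column 1) and equate Σ ρ_i t_i down to z_c; mantle fills any gap and the z_c terms cancel.
Column 1: 0.583×2.093 + 13.3×ρ + 14.6×2.981 + (z_c − 28.483)×3.271
Column 2: 1.7×0 + 8.61×2.738 + 9.79×2.974 + (z_c − 1.7 − 18.4)×3.271
The z_c×3.271 term appears on both sides and cancels. Collect the known terms of each column as K = Σ(ρt)_known − 3.271 × (depth of known layers): K_1 = 44.742819 − 3.271×28.483 = −48.425074; K_2 = 52.68964 − 3.271×(1.7 + 18.4) = −13.05746.
Balance: K_1 + 13.3×ρ = K_2, so ρ = (K_2 − K_1)/13.3 = 35.3676/13.3 = 2.66 g/cm³.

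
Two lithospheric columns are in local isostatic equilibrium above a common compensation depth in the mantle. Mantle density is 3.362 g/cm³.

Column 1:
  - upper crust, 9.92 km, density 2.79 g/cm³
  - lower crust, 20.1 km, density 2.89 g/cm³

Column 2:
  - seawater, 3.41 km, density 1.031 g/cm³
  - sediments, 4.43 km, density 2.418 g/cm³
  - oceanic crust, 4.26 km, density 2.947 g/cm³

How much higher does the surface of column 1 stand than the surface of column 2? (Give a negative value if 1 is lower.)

0.376 km

For any compensation level in the mantle, the mantle terms cancel and isostasy reduces to e = (Σt_1 − Σt_2) − (Σ(ρt)_1 − Σ(ρt)_2) / ρ_m.
Σt_1 = 30.02 km; Σt_2 = 12.1 km; Σ(ρt)_1 = 85.7658; Σ(ρt)_2 = 26.78167 (in km·g/cm³).
e = (30.02 − 12.1) − (85.7658 − 26.78167) / 3.362 = 0.376 km.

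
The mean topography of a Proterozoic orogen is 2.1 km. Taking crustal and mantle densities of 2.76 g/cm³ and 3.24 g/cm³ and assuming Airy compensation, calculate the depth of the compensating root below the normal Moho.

Isostatic balance requires: the weight of the topography is balanced by the buoyancy of the root, ρ_c h = (ρ_m − ρ_c) r.
r = h · ρ_c / (ρ_m − ρ_c) = 2.1 km × 2.76 / (3.24 − 2.76) = 12.1 km.

12.1 km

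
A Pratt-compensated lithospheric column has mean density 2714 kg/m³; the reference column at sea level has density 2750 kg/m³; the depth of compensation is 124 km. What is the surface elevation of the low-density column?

1.64 km

ρ_ref D = ρ (D + h) → h = D (ρ_ref − ρ)/ρ.
h = 124 km × (2750 − 2714)/2714 = 1.64 km.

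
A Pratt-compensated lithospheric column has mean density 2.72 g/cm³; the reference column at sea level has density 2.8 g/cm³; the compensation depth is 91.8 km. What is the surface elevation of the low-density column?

2.7 km

ρ_ref D = ρ (D + h) → h = D (ρ_ref − ρ)/ρ.
h = 91.8 km × (2.8 − 2.72)/2.72 = 2.7 km.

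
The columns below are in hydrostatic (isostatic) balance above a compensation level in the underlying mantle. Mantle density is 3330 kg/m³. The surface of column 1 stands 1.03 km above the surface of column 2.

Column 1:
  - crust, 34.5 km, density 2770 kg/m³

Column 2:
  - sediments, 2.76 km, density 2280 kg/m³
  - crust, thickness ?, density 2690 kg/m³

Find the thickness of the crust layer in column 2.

20.3 km

Take the compensation level at the base of the deeper column (depth z_c below the surface of column 1) and equate Σ ρ_i t_i down to z_c; mantle fills any gap and the z_c terms cancel.
Column 1: 34.5×2770 + (z_c − 34.5)×3330
Column 2: 1.03×0 + 2.76×2280 + x×2690 + (z_c − 1.03 − 2.76 − x)×3330
The z_c×3330 term appears on both sides and cancels. Collect the known terms of each column as K = Σ(ρt)_known − 3330 × (depth of known layers): K_1 = 95565 − 3330×34.5 = −19320; K_2 = 6292.8 − 3330×(1.03 + 2.76) = −6327.9.
Balance: K_1 = K_2 − x×(3330 − 2690), so x = (K_2 − K_1)/(3330 − 2690) = 12992.1/640 = 20.3 km.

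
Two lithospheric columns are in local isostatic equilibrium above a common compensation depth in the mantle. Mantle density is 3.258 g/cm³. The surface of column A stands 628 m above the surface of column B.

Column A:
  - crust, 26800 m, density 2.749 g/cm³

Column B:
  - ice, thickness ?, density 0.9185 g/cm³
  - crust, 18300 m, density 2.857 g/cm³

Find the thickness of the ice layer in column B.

Take the compensation level at the base of the deeper column (depth z_c below the surface of column A) and equate Σ ρ_i t_i down to z_c; mantle fills any gap and the z_c terms cancel.
Column A: 26800×2.749 + (z_c − 26800)×3.258
Column B: 628×0 + x×0.9185 + 18300×2.857 + (z_c − 628 − 18300 − x)×3.258
The z_c×3.258 term appears on both sides and cancels. Collect the known terms of each column as K = Σ(ρt)_known − 3.258 × (depth of known layers): K_A = 73673.2 − 3.258×26800 = −13641.2; K_B = 52283.1 − 3.258×(628 + 18300) = −9384.324.
Balance: K_A = K_B − x×(3.258 − 0.9185), so x = (K_B − K_A)/(3.258 − 0.9185) = 4256.88/2.3395 = 1820 m.

1820 m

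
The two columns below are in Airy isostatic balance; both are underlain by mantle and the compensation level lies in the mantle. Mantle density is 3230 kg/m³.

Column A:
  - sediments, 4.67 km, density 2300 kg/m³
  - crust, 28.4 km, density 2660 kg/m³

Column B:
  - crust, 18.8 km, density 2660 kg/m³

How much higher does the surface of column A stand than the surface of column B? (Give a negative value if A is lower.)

3.04 km

For any compensation level in the mantle, the mantle terms cancel and isostasy reduces to e = (Σt_A − Σt_B) − (Σ(ρt)_A − Σ(ρt)_B) / ρ_m.
Σt_A = 33.07 km; Σt_B = 18.8 km; Σ(ρt)_A = 86285; Σ(ρt)_B = 50008 (in km·kg/m³).
e = (33.07 − 18.8) − (86285 − 50008) / 3230 = 3.04 km.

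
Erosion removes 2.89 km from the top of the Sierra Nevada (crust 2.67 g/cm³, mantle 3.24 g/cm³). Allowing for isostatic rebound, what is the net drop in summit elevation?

0.508 km

Rebound u = e ρ_c/ρ_m = 2.89 km × 2.67/3.24 = 2.382 km.
Net surface drop = e − u = 2.89 km − 2.382 km = e (ρ_m − ρ_c)/ρ_m = 0.508 km.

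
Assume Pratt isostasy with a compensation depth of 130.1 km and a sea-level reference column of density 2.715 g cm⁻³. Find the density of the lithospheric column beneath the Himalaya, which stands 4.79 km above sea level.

2.62 g cm⁻³

Pratt balance: ρ_ref D = ρ (D + h).
ρ = ρ_ref D/(D + h) = 2.715 × 130.1 km/(130.1 km + 4.79 km) = 2.62 g cm⁻³.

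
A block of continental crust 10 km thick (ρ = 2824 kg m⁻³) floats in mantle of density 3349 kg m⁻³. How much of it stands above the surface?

1.57 km

Floating equilibrium: submerged depth d = t ρ_obj/ρ_fluid = 10 km × 2824/3349 = 8.432 km.
Freeboard = t − d = 10 km − 8.432 km = 1.57 km.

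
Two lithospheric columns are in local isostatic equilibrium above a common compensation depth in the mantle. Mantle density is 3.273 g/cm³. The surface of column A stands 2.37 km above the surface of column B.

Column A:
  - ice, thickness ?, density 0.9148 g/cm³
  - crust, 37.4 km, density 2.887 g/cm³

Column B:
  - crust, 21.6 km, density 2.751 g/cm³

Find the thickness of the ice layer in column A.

Take the compensation level at the base of the deeper column (depth z_c below the surface of column A) and equate Σ ρ_i t_i down to z_c; mantle fills any gap and the z_c terms cancel.
Column A: x×0.9148 + 37.4×2.887 + (z_c − 37.4 − x)×3.273
Column B: 2.37×0 + 21.6×2.751 + (z_c − 2.37 − 21.6)×3.273
The z_c×3.273 term appears on both sides and cancels. Collect the known terms of each column as K = Σ(ρt)_known − 3.273 × (depth of known layers): K_A = 107.9738 − 3.273×37.4 = −14.4364; K_B = 59.4216 − 3.273×(2.37 + 21.6) = −19.03221.
Balance: K_A − x×(3.273 − 0.9148) = K_B, so x = (K_A − K_B)/(3.273 − 0.9148) = 4.59581/2.3582 = 1.95 km.

1.95 km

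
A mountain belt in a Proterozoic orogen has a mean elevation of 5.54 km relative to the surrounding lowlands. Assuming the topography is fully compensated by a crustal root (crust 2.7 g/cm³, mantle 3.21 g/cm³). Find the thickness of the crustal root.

By Archimedes' principle applied to the lithosphere: the weight of the topography is balanced by the buoyancy of the root, ρ_c h = (ρ_m − ρ_c) r.
r = h · ρ_c / (ρ_m − ρ_c) = 5.54 km × 2.7 / (3.21 − 2.7) = 29.3 km.

29.3 km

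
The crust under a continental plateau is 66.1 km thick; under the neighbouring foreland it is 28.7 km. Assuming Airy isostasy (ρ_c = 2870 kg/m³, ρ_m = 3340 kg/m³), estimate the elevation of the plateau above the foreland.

Excess crust Δ = 66.1 km − 28.7 km = 37.4 km, split between elevation h and root r with h + r = Δ.
Airy balance ρ_c h = (ρ_m − ρ_c) r gives r = h ρ_c/(ρ_m − ρ_c), so h (1 + ρ_c/(ρ_m − ρ_c)) = Δ, i.e. h = Δ (ρ_m − ρ_c)/ρ_m.
h = 37.4 km × 470/3340 = 5.26 km.

5.26 km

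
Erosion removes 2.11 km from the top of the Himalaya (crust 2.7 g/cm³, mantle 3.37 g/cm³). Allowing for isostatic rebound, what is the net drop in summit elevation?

0.419 km

Rebound u = e ρ_c/ρ_m = 2.11 km × 2.7/3.37 = 1.691 km.
Net surface drop = e − u = 2.11 km − 1.691 km = e (ρ_m − ρ_c)/ρ_m = 0.419 km.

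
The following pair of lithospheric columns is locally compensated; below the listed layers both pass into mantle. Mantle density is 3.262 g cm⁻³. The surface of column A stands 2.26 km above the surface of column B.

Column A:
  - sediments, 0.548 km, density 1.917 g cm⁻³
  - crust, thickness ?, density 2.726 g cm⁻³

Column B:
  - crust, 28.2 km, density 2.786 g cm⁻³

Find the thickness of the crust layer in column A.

Take the compensation level at the base of the deeper column (depth z_c below the surface of column A) and equate Σ ρ_i t_i down to z_c; mantle fills any gap and the z_c terms cancel.
Column A: 0.548×1.917 + x×2.726 + (z_c − 0.548 − x)×3.262
Column B: 2.26×0 + 28.2×2.786 + (z_c − 2.26 − 28.2)×3.262
The z_c×3.262 term appears on both sides and cancels. Collect the known terms of each column as K = Σ(ρt)_known − 3.262 × (depth of known layers): K_A = 1.050516 − 3.262×0.548 = −0.73706; K_B = 78.5652 − 3.262×(2.26 + 28.2) = −20.79532.
Balance: K_A − x×(3.262 − 2.726) = K_B, so x = (K_A − K_B)/(3.262 − 2.726) = 20.0583/0.536 = 37.4 km.

37.4 km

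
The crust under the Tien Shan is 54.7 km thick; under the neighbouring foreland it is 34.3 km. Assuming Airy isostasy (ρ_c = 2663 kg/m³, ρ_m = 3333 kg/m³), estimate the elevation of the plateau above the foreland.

4.1 km

Excess crust Δ = 54.7 km − 34.3 km = 20.4 km, split between elevation h and root r with h + r = Δ.
Airy balance ρ_c h = (ρ_m − ρ_c) r gives r = h ρ_c/(ρ_m − ρ_c), so h (1 + ρ_c/(ρ_m − ρ_c)) = Δ, i.e. h = Δ (ρ_m − ρ_c)/ρ_m.
h = 20.4 km × 670/3333 = 4.1 km.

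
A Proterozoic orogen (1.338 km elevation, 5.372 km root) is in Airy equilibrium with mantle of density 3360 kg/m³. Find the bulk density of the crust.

ρ_c h = (ρ_m − ρ_c) r → ρ_c (h + r) = ρ_m r → ρ_c = ρ_m r / (h + r).
ρ_c = 3360 × 5.372 km / (1.338 km + 5.372 km) = 2690 kg/m³.

2690 kg/m³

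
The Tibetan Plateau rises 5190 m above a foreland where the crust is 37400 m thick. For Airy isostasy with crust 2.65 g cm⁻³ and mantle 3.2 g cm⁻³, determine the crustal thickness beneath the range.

67600 m

Root depth r = h ρ_c / (ρ_m − ρ_c) = 5190 m × 2.65 / 0.55 = 25010 m.
Total thickness = T + h + r = 37400 m + 5190 m + 25010 m = 67600 m.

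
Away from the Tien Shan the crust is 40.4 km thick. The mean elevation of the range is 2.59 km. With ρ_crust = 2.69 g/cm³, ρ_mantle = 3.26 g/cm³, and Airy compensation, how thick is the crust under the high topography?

55.2 km

Root depth r = h ρ_c / (ρ_m − ρ_c) = 2.59 km × 2.69 / 0.57 = 12.22 km.
Total thickness = T + h + r = 40.4 km + 2.59 km + 12.22 km = 55.2 km.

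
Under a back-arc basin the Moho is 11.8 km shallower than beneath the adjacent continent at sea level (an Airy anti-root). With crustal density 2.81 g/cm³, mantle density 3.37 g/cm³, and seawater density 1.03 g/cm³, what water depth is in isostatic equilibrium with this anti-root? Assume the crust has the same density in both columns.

3.71 km

Replacing a thickness d of crust by seawater at the top must be balanced by replacing crust with mantle at the base: d (ρ_c − ρ_w) = a (ρ_m − ρ_c).
d = a (ρ_m − ρ_c)/(ρ_c − ρ_w) = 11.8 km × 0.56/1.78 = 3.71 km.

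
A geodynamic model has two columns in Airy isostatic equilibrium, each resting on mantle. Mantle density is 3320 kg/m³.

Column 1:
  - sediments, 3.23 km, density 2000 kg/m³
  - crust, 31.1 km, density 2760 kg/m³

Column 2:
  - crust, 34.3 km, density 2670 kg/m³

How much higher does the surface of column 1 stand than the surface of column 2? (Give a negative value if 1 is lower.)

For any compensation level in the mantle, the mantle terms cancel and isostasy reduces to e = (Σt_1 − Σt_2) − (Σ(ρt)_1 − Σ(ρt)_2) / ρ_m.
Σt_1 = 34.33 km; Σt_2 = 34.3 km; Σ(ρt)_1 = 92296; Σ(ρt)_2 = 91581 (in km·kg/m³).
e = (34.33 − 34.3) − (92296 − 91581) / 3320 = −0.185 km.

−0.185 km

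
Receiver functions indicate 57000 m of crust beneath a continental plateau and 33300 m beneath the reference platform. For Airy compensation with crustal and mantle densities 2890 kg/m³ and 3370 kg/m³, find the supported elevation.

Excess crust Δ = 57000 m − 33300 m = 23700 m, split between elevation h and root r with h + r = Δ.
Airy balance ρ_c h = (ρ_m − ρ_c) r gives r = h ρ_c/(ρ_m − ρ_c), so h (1 + ρ_c/(ρ_m − ρ_c)) = Δ, i.e. h = Δ (ρ_m − ρ_c)/ρ_m.
h = 23700 m × 480/3370 = 3380 m.

3380 m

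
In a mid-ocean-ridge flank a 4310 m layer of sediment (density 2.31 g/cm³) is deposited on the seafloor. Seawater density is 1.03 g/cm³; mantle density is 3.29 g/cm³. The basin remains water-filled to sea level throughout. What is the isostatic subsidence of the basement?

2440 m

Submarine loading: the sediment displaces seawater, and the subsidence is in turn flooded, so s (ρ_m − ρ_w) = t (ρ_sed − ρ_w).
s = 4310 m × (2.31 − 1.03) / (3.29 − 1.03) = 2440 m.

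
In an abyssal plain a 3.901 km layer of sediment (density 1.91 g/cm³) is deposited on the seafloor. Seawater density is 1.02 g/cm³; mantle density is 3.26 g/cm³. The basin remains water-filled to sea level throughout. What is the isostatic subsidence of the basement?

Submarine loading: the sediment displaces seawater, and the subsidence is in turn flooded, so s (ρ_m − ρ_w) = t (ρ_sed − ρ_w).
s = 3.901 km × (1.91 − 1.02) / (3.26 − 1.02) = 1.55 km.

1.55 km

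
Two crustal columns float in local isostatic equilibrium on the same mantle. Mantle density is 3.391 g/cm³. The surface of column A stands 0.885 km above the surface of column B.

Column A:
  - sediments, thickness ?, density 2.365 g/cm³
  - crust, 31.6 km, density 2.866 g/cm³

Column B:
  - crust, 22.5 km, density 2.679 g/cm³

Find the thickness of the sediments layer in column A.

2.37 km

Take the compensation level at the base of the deeper column (depth z_c below the surface of column A) and equate Σ ρ_i t_i down to z_c; mantle fills any gap and the z_c terms cancel.
Column A: x×2.365 + 31.6×2.866 + (z_c − 31.6 − x)×3.391
Column B: 0.885×0 + 22.5×2.679 + (z_c − 0.885 − 22.5)×3.391
The z_c×3.391 term appears on both sides and cancels. Collect the known terms of each column as K = Σ(ρt)_known − 3.391 × (depth of known layers): K_A = 90.5656 − 3.391×31.6 = −16.59; K_B = 60.2775 − 3.391×(0.885 + 22.5) = −19.021035.
Balance: K_A − x×(3.391 − 2.365) = K_B, so x = (K_A − K_B)/(3.391 − 2.365) = 2.43104/1.026 = 2.37 km.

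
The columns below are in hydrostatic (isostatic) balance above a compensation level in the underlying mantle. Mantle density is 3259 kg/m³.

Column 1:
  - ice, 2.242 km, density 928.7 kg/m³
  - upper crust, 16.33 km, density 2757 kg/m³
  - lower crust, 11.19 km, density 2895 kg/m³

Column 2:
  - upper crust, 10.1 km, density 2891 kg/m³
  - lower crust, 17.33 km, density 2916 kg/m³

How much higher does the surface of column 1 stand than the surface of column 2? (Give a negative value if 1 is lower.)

2.4 km

For any compensation level in the mantle, the mantle terms cancel and isostasy reduces to e = (Σt_1 − Σt_2) − (Σ(ρt)_1 − Σ(ρt)_2) / ρ_m.
Σt_1 = 29.762 km; Σt_2 = 27.43 km; Σ(ρt)_1 = 79499.0054; Σ(ρt)_2 = 79733.38 (in km·kg/m³).
e = (29.762 − 27.43) − (79499.0054 − 79733.38) / 3259 = 2.4 km.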